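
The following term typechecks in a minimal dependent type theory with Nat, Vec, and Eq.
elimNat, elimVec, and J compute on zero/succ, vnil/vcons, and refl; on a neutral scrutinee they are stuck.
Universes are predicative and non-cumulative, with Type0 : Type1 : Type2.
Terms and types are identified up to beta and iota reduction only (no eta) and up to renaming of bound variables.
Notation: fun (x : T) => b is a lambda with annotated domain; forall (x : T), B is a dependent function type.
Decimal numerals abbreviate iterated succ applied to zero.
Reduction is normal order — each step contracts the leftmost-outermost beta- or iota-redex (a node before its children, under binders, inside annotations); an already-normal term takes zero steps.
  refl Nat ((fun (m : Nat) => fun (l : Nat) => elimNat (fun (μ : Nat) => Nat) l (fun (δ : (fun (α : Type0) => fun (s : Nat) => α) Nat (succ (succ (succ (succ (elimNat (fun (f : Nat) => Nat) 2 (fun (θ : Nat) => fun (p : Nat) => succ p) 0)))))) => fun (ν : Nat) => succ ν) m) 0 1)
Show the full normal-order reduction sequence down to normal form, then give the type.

reduction (normal order):
  refl Nat ((fun (m : Nat) => fun (l : Nat) => elimNat (fun (μ : Nat) => Nat) l (fun (δ : (fun (α : Type0) => fun (s : Nat) => α) Nat (succ (succ (succ (succ (elimNat (fun (f : Nat) => Nat) 2 (fun (θ : Nat) => fun (p : Nat) => succ p) 0)))))) => fun (ν : Nat) => succ ν) m) 0 1)
  ~> refl Nat ((fun (m : Nat) => elimNat (fun (l : Nat) => Nat) m (fun (μ : (fun (δ : Type0) => fun (α : Nat) => δ) Nat (succ (succ (succ (succ (elimNat (fun (s : Nat) => Nat) 2 (fun (f : Nat) => fun (θ : Nat) => succ θ) 0)))))) => fun (p : Nat) => succ p) 0) 1)
  ~> refl Nat (elimNat (fun (m : Nat) => Nat) 1 (fun (l : (fun (μ : Type0) => fun (δ : Nat) => μ) Nat (succ (succ (succ (succ (elimNat (fun (α : Nat) => Nat) 2 (fun (s : Nat) => fun (f : Nat) => succ f) 0)))))) => fun (θ : Nat) => succ θ) 0)
  ~> refl Nat 1
inferred type:
  Eq Nat 1 1


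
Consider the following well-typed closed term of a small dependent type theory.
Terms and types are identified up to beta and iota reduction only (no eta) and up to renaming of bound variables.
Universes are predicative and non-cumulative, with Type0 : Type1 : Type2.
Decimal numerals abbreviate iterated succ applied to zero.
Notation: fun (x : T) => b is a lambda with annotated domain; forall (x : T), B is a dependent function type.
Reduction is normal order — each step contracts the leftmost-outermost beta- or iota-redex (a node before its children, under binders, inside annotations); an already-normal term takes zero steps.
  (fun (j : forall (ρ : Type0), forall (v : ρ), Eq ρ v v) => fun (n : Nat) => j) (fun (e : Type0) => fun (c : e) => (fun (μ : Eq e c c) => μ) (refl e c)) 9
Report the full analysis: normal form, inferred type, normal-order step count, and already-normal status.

resulting normal form:
  fun (j : Type0) => fun (ρ : j) => refl j ρ
type:
  forall (j : Type0), forall (ρ : j), Eq j ρ ρ
steps to reach normal form (normal order): 3
term was already normal: no
first contracted redex: a beta-redex


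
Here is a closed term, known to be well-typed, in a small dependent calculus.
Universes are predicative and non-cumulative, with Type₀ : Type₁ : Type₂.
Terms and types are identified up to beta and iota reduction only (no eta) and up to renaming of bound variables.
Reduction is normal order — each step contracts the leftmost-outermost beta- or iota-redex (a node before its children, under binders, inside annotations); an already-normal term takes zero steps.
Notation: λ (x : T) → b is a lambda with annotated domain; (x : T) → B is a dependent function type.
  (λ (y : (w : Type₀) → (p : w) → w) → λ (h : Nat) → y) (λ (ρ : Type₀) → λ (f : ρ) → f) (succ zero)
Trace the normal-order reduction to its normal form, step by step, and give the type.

normal-order reduction sequence:
  (λ (y : (w : Type₀) → (p : w) → w) → λ (h : Nat) → y) (λ (ρ : Type₀) → λ (f : ρ) → f) (succ zero)
  ~> (λ (y : Nat) → λ (w : Type₀) → λ (p : w) → p) (succ zero)
  ~> λ (y : Type₀) → λ (w : y) → w
the term's type:
  (y : Type₀) → (w : y) → y


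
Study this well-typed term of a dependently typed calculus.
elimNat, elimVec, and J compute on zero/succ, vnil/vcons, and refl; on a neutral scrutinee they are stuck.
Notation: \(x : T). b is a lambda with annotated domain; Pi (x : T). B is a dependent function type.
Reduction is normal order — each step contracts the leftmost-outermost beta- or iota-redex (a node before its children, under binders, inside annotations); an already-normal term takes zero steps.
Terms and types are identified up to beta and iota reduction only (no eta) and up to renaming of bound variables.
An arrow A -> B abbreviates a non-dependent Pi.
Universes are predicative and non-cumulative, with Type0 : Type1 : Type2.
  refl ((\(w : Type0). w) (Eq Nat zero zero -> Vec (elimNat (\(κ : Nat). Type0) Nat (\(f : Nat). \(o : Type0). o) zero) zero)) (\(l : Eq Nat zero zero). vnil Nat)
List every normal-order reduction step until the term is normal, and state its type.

normal-order reduction:
  refl ((\(w : Type0). w) (Eq Nat zero zero -> Vec (elimNat (\(κ : Nat). Type0) Nat (\(f : Nat). \(o : Type0). o) zero) zero)) (\(l : Eq Nat zero zero). vnil Nat)
  ~> refl (Eq Nat zero zero -> Vec (elimNat (\(w : Nat). Type0) Nat (\(κ : Nat). \(f : Type0). f) zero) zero) (\(o : Eq Nat zero zero). vnil Nat)
  ~> refl (Eq Nat zero zero -> Vec Nat zero) (\(w : Eq Nat zero zero). vnil Nat)
the term's type:
  Eq (Eq Nat zero zero -> Vec Nat zero) (\(w : Eq Nat zero zero). vnil Nat) (\(κ : Eq Nat zero zero). vnil Nat)


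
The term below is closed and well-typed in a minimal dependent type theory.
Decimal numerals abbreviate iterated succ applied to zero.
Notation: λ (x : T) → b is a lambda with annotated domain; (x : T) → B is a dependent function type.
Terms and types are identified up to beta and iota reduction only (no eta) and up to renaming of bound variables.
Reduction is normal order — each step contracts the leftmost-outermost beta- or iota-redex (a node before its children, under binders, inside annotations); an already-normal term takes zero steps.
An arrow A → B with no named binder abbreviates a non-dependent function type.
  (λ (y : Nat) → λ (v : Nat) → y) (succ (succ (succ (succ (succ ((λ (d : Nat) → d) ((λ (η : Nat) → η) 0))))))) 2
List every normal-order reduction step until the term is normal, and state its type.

normal-order reduction:
  (λ (y : Nat) → λ (v : Nat) → y) (succ (succ (succ (succ (succ ((λ (d : Nat) → d) ((λ (η : Nat) → η) 0))))))) 2
  ~> (λ (y : Nat) → succ (succ (succ (succ (succ ((λ (v : Nat) → v) ((λ (d : Nat) → d) 0))))))) 2
  ~> succ (succ (succ (succ (succ ((λ (y : Nat) → y) ((λ (v : Nat) → v) 0))))))
  ~> succ (succ (succ (succ (succ ((λ (y : Nat) → y) 0)))))
  ~> 5
the term's type:
  Nat


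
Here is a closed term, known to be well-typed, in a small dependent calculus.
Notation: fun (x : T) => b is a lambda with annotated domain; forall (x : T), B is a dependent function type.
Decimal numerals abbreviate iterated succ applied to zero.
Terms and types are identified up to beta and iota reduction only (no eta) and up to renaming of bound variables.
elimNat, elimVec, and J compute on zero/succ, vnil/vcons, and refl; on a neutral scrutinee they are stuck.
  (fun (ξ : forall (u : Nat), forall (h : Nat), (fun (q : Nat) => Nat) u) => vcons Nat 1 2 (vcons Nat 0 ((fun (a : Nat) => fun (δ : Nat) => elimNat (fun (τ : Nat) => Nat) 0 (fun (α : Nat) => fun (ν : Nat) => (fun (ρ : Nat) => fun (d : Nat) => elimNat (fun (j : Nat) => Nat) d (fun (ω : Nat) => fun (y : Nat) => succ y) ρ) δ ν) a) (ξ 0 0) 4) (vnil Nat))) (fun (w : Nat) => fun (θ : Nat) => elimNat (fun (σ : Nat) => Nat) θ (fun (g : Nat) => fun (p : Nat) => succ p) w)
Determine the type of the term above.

the term's type:
  Vec Nat 2


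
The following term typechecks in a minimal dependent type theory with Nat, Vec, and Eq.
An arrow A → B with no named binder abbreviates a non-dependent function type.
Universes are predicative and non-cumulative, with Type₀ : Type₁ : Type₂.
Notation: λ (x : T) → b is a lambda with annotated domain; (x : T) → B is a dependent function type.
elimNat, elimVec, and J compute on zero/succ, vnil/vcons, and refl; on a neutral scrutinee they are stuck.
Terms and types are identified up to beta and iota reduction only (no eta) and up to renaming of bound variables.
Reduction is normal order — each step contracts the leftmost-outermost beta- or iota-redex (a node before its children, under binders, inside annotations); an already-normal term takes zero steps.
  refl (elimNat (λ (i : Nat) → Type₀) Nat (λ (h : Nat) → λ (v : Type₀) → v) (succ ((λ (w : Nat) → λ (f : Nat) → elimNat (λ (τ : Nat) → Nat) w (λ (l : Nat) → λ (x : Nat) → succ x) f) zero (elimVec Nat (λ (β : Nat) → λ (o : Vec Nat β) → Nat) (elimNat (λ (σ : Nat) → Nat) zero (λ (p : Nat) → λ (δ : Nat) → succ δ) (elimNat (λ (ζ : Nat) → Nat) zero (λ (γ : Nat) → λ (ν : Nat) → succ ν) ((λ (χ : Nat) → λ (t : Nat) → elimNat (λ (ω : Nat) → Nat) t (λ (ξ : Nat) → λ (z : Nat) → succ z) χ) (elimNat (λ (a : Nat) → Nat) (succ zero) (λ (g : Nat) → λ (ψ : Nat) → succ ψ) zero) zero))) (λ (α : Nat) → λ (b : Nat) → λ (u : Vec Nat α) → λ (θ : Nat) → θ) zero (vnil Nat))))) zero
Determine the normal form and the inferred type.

resulting normal form:
  refl Nat zero
type:
  Eq Nat zero zero
observation: reduction starts at an elimNat iota-redex, and 29 normal-order steps reach the normal form.


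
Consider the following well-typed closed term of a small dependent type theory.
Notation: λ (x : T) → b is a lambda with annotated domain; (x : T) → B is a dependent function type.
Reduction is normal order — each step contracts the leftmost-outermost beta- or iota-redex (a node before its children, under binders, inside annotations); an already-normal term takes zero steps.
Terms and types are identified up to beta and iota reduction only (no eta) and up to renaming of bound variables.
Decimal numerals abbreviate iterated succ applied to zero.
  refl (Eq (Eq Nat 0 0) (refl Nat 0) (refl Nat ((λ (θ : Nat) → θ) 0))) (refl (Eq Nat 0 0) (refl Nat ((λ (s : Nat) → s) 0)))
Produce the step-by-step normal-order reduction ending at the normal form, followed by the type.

normal-order reduction sequence:
  refl (Eq (Eq Nat 0 0) (refl Nat 0) (refl Nat ((λ (θ : Nat) → θ) 0))) (refl (Eq Nat 0 0) (refl Nat ((λ (s : Nat) → s) 0)))
  ~> refl (Eq (Eq Nat 0 0) (refl Nat 0) (refl Nat 0)) (refl (Eq Nat 0 0) (refl Nat ((λ (θ : Nat) → θ) 0)))
  ~> refl (Eq (Eq Nat 0 0) (refl Nat 0) (refl Nat 0)) (refl (Eq Nat 0 0) (refl Nat 0))
type:
  Eq (Eq (Eq Nat 0 0) (refl Nat 0) (refl Nat 0)) (refl (Eq Nat 0 0) (refl Nat 0)) (refl (Eq Nat 0 0) (refl Nat 0))


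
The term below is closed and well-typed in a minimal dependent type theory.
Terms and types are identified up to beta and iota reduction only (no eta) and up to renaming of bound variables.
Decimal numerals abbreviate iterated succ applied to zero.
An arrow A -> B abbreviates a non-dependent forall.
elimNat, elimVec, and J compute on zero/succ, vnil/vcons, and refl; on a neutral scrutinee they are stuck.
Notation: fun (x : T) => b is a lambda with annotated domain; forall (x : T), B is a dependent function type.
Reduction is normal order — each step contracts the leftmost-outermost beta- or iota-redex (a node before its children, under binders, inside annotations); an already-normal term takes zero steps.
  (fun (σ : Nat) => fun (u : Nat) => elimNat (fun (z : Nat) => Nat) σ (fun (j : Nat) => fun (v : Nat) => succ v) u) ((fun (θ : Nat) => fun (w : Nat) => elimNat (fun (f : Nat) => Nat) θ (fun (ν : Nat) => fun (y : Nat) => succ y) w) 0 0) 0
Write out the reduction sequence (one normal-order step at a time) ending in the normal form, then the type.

normal-order reduction:
  (fun (σ : Nat) => fun (u : Nat) => elimNat (fun (z : Nat) => Nat) σ (fun (j : Nat) => fun (v : Nat) => succ v) u) ((fun (θ : Nat) => fun (w : Nat) => elimNat (fun (f : Nat) => Nat) θ (fun (ν : Nat) => fun (y : Nat) => succ y) w) 0 0) 0
  ~> (fun (σ : Nat) => elimNat (fun (u : Nat) => Nat) ((fun (z : Nat) => fun (j : Nat) => elimNat (fun (v : Nat) => Nat) z (fun (θ : Nat) => fun (w : Nat) => succ w) j) 0 0) (fun (f : Nat) => fun (ν : Nat) => succ ν) σ) 0
  ~> elimNat (fun (σ : Nat) => Nat) ((fun (u : Nat) => fun (z : Nat) => elimNat (fun (j : Nat) => Nat) u (fun (v : Nat) => fun (θ : Nat) => succ θ) z) 0 0) (fun (w : Nat) => fun (f : Nat) => succ f) 0
  ~> (fun (σ : Nat) => fun (u : Nat) => elimNat (fun (z : Nat) => Nat) σ (fun (j : Nat) => fun (v : Nat) => succ v) u) 0 0
  ~> (fun (σ : Nat) => elimNat (fun (u : Nat) => Nat) 0 (fun (z : Nat) => fun (j : Nat) => succ j) σ) 0
  ~> elimNat (fun (σ : Nat) => Nat) 0 (fun (u : Nat) => fun (z : Nat) => succ z) 0
  ~> 0
inferred type:
  Nat


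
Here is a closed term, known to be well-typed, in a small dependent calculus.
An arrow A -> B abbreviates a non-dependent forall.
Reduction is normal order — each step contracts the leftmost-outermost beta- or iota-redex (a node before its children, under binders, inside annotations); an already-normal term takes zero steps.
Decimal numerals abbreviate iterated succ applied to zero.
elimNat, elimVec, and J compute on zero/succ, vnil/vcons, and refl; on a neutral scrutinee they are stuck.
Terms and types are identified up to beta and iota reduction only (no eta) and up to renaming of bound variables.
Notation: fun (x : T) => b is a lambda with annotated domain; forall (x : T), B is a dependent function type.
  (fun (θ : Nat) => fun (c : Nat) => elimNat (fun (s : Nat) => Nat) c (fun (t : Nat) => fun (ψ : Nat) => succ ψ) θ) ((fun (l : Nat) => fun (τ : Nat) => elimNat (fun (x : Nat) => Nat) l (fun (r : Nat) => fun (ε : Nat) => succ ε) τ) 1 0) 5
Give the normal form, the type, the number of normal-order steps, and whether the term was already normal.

resulting normal form:
  6
the term's type:
  Nat
reduction steps (normal order): 9
term was already normal: no
first redex: a beta-redex


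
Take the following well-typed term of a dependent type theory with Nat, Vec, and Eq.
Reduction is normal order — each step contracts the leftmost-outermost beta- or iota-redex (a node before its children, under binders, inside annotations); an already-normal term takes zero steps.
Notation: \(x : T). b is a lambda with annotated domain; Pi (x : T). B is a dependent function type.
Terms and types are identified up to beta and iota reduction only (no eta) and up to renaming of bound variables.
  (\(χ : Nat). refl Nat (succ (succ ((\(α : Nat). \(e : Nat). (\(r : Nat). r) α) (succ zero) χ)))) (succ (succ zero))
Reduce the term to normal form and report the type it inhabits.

resulting normal form:
  refl Nat (succ (succ (succ zero)))
inferred type:
  Eq Nat (succ (succ (succ zero))) (succ (succ (succ zero)))


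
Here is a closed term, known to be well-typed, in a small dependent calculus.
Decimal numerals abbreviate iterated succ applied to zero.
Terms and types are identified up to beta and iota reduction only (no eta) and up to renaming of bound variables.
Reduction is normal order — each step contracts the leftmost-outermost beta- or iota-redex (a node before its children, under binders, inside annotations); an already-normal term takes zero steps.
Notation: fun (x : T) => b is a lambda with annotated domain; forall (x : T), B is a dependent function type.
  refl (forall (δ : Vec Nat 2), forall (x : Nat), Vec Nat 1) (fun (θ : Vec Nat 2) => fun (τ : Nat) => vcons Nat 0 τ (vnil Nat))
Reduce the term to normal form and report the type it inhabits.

normal form:
  refl (forall (δ : Vec Nat 2), forall (x : Nat), Vec Nat 1) (fun (θ : Vec Nat 2) => fun (τ : Nat) => vcons Nat 0 τ (vnil Nat))
the term's type:
  Eq (forall (δ : Vec Nat 2), forall (x : Nat), Vec Nat 1) (fun (θ : Vec Nat 2) => fun (τ : Nat) => vcons Nat 0 τ (vnil Nat)) (fun (p : Vec Nat 2) => fun (h : Nat) => vcons Nat 0 h (vnil Nat))


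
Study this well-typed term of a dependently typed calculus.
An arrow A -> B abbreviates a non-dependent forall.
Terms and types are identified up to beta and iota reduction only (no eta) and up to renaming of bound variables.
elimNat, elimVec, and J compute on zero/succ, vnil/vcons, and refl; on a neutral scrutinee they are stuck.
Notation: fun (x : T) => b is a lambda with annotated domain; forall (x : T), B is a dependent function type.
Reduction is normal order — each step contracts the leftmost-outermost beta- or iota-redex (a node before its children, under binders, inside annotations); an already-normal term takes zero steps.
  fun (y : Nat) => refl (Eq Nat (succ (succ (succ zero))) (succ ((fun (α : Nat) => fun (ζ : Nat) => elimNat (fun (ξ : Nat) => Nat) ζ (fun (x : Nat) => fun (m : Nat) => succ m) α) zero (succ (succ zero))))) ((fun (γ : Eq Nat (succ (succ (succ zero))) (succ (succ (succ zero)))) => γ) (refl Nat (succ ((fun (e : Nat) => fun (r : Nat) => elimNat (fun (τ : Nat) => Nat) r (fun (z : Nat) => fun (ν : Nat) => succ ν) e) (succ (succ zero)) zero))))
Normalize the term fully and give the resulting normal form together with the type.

normal form:
  fun (y : Nat) => refl (Eq Nat (succ (succ (succ zero))) (succ (succ (succ zero)))) (refl Nat (succ (succ (succ zero))))
inferred type:
  Nat -> Eq (Eq Nat (succ (succ (succ zero))) (succ (succ (succ zero)))) (refl Nat (succ (succ (succ zero)))) (refl Nat (succ (succ (succ zero))))


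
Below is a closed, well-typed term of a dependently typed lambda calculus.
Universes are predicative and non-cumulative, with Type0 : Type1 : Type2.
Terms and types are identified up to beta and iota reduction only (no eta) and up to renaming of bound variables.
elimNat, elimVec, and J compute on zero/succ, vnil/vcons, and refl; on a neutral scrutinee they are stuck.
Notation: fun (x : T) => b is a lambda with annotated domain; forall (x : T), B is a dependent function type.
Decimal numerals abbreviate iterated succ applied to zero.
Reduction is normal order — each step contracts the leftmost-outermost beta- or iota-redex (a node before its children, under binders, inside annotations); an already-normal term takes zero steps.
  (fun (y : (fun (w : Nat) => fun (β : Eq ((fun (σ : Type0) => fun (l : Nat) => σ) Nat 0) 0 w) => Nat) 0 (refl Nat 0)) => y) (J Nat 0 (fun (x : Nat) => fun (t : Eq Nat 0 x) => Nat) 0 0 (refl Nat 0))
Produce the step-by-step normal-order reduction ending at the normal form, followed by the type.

reduction (normal order):
  (fun (y : (fun (w : Nat) => fun (β : Eq ((fun (σ : Type0) => fun (l : Nat) => σ) Nat 0) 0 w) => Nat) 0 (refl Nat 0)) => y) (J Nat 0 (fun (x : Nat) => fun (t : Eq Nat 0 x) => Nat) 0 0 (refl Nat 0))
  ~> J Nat 0 (fun (y : Nat) => fun (w : Eq Nat 0 y) => Nat) 0 0 (refl Nat 0)
  ~> 0
type:
  Nat


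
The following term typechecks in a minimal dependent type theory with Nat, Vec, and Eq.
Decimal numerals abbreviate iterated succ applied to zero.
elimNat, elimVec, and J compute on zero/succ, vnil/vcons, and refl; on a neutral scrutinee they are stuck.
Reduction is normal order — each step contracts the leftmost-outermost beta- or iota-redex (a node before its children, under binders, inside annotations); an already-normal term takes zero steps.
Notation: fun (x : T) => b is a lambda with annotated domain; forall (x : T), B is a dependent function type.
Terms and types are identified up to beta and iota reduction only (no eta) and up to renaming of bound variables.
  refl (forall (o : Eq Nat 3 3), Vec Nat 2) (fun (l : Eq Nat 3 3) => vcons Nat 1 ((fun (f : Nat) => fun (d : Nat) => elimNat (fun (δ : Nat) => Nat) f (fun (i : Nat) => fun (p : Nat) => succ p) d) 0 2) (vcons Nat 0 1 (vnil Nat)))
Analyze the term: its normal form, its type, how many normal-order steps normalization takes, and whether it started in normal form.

resulting normal form:
  refl (forall (o : Eq Nat 3 3), Vec Nat 2) (fun (l : Eq Nat 3 3) => vcons Nat 1 2 (vcons Nat 0 1 (vnil Nat)))
the term's type:
  Eq (forall (o : Eq Nat 3 3), Vec Nat 2) (fun (l : Eq Nat 3 3) => vcons Nat 1 2 (vcons Nat 0 1 (vnil Nat))) (fun (f : Eq Nat 3 3) => vcons Nat 1 2 (vcons Nat 0 1 (vnil Nat)))
normal-order step count: 9
started in normal form: no
first contracted redex: a beta-redex


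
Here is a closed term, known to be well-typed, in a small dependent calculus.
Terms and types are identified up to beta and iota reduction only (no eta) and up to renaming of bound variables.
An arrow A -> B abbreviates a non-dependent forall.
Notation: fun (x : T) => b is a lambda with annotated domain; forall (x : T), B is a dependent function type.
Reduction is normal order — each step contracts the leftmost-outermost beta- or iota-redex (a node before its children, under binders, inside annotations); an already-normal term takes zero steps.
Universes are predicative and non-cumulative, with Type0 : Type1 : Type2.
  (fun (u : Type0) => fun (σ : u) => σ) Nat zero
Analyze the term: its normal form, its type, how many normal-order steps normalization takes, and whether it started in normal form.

reduced normal form:
  zero
the term's type:
  Nat
normal-order step count: 2
term was already normal: no
first redex: a beta-redex


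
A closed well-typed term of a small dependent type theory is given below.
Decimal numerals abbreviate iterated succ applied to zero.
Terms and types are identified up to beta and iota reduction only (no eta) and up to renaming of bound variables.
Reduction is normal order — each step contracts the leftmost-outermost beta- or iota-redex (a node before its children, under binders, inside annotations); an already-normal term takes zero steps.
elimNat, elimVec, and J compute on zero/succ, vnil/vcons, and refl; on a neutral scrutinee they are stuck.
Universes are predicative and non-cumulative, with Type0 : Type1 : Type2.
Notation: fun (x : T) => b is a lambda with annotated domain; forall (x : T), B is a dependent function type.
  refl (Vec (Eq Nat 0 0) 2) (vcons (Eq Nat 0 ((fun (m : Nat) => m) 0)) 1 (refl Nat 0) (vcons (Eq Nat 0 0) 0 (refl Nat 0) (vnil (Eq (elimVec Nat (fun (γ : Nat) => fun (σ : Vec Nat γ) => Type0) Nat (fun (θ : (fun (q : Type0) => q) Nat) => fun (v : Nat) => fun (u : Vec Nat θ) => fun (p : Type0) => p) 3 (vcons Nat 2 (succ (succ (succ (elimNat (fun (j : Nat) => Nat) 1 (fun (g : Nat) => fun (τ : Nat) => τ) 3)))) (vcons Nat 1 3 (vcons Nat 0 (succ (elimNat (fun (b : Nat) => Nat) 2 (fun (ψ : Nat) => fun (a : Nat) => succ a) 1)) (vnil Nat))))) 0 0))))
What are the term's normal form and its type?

normal form:
  refl (Vec (Eq Nat 0 0) 2) (vcons (Eq Nat 0 0) 1 (refl Nat 0) (vcons (Eq Nat 0 0) 0 (refl Nat 0) (vnil (Eq Nat 0 0))))
the term's type:
  Eq (Vec (Eq Nat 0 0) 2) (vcons (Eq Nat 0 0) 1 (refl Nat 0) (vcons (Eq Nat 0 0) 0 (refl Nat 0) (vnil (Eq Nat 0 0)))) (vcons (Eq Nat 0 0) 1 (refl Nat 0) (vcons (Eq Nat 0 0) 0 (refl Nat 0) (vnil (Eq Nat 0 0))))
observation: 17 normal-order steps separate the term from its normal form.


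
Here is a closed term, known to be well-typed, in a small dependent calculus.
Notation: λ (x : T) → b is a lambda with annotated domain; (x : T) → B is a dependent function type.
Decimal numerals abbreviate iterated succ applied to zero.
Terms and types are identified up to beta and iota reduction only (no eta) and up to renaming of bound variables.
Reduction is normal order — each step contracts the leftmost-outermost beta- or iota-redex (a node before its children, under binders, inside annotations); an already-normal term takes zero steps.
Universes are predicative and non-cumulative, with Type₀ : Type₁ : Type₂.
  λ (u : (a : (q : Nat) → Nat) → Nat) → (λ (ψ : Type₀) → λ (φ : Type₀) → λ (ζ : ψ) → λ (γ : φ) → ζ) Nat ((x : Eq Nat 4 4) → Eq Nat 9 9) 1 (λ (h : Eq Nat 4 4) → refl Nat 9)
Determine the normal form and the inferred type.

reduced normal form:
  λ (u : (a : (q : Nat) → Nat) → Nat) → 1
type:
  (u : (a : (q : Nat) → Nat) → Nat) → Nat
observation: contracting a beta-redex first, the term normalizes in 4 steps.


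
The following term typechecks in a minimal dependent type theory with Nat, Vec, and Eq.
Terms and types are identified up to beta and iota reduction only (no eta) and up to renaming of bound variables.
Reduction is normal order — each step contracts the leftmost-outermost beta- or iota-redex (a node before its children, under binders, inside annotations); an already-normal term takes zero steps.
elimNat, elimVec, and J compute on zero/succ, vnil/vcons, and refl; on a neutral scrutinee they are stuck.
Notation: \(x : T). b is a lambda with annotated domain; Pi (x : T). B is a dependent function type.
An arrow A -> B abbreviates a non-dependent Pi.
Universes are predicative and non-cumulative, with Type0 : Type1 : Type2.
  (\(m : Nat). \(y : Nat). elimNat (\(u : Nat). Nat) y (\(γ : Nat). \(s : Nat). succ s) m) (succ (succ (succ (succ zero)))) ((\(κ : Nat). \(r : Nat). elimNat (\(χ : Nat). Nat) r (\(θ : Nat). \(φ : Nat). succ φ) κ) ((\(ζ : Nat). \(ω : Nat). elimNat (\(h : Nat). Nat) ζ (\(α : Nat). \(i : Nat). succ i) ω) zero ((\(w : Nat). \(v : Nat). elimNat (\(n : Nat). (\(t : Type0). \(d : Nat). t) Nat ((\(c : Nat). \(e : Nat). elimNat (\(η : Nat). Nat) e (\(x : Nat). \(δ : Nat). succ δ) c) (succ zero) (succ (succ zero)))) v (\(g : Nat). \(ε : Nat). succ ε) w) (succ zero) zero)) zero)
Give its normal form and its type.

normal form:
  succ (succ (succ (succ (succ zero))))
the term's type:
  Nat


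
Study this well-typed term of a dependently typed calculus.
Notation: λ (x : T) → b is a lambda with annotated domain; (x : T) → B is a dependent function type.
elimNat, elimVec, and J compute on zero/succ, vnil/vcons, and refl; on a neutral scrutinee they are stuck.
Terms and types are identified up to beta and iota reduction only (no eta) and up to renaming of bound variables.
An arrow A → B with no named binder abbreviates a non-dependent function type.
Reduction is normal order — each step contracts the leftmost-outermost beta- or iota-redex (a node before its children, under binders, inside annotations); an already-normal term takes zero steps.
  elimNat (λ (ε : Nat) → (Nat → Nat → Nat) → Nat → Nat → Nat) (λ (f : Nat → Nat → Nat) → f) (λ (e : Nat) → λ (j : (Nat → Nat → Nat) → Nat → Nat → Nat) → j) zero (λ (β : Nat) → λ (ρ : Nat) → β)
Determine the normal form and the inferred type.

normal form:
  λ (ε : Nat) → λ (f : Nat) → ε
inferred type:
  Nat → Nat → Nat


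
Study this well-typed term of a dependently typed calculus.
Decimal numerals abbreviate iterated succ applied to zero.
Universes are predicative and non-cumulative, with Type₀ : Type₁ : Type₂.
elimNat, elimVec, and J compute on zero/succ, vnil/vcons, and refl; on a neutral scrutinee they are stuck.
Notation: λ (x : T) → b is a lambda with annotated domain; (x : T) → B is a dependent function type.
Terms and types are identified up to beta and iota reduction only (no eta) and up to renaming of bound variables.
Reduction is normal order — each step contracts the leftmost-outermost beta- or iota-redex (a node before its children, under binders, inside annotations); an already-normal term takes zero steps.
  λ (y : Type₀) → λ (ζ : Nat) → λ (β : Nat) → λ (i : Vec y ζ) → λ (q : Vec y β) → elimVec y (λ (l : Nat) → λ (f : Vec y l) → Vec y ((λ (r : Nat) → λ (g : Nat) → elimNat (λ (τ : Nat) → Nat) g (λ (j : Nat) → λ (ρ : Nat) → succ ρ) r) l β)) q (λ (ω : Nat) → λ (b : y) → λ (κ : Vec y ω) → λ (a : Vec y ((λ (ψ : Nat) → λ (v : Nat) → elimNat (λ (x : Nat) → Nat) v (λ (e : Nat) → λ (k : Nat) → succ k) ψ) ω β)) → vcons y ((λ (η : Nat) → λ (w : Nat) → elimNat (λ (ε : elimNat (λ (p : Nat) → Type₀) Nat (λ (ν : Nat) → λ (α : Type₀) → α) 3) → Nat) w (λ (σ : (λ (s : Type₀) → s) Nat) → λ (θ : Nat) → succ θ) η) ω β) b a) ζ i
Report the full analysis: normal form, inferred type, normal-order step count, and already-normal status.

normal form:
  λ (y : Type₀) → λ (ζ : Nat) → λ (β : Nat) → λ (i : Vec y ζ) → λ (q : Vec y β) → elimVec y (λ (l : Nat) → λ (f : Vec y l) → Vec y (elimNat (λ (r : Nat) → Nat) β (λ (g : Nat) → λ (τ : Nat) → succ τ) l)) q (λ (j : Nat) → λ (ρ : y) → λ (ω : Vec y j) → λ (b : Vec y (elimNat (λ (κ : Nat) → Nat) β (λ (a : Nat) → λ (ψ : Nat) → succ ψ) j)) → vcons y (elimNat (λ (v : Nat) → Nat) β (λ (x : Nat) → λ (e : Nat) → succ e) j) ρ b) ζ i
inferred type:
  (y : Type₀) → (ζ : Nat) → (β : Nat) → (i : Vec y ζ) → (q : Vec y β) → Vec y (elimNat (λ (l : Nat) → Nat) β (λ (f : Nat) → λ (r : Nat) → succ r) ζ)
normal-order step count: 17
started in normal form: no
first contracted redex: a beta-redex


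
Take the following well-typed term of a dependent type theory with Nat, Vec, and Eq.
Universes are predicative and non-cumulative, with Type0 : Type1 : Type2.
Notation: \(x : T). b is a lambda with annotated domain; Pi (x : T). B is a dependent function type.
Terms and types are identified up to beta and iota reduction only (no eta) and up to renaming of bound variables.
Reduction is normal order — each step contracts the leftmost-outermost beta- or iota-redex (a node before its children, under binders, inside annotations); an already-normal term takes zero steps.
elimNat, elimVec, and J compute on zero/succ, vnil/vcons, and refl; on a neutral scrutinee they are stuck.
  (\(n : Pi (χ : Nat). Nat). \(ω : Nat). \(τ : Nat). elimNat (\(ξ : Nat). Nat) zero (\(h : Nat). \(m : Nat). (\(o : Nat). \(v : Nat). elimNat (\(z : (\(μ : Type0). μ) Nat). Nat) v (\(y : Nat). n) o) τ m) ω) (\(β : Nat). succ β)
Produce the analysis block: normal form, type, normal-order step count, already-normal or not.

resulting normal form:
  \(n : Nat). \(χ : Nat). elimNat (\(ω : Nat). Nat) zero (\(τ : Nat). \(ξ : Nat). elimNat (\(h : Nat). Nat) ξ (\(m : Nat). \(o : Nat). succ o) χ) n
type:
  Pi (n : Nat). Pi (χ : Nat). Nat
reduction steps (normal order): 4
started in normal form: no
first contracted redex: a beta-redex


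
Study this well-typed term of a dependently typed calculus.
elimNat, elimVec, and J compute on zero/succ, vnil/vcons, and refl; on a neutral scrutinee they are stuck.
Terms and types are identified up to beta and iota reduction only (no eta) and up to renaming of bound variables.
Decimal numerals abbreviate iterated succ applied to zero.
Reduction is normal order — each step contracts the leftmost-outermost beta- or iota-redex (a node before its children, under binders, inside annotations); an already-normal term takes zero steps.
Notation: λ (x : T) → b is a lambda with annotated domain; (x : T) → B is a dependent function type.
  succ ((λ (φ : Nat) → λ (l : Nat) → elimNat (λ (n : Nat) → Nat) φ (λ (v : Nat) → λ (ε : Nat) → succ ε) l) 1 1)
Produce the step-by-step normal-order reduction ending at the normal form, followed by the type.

reduction (normal order):
  succ ((λ (φ : Nat) → λ (l : Nat) → elimNat (λ (n : Nat) → Nat) φ (λ (v : Nat) → λ (ε : Nat) → succ ε) l) 1 1)
  ~> succ ((λ (φ : Nat) → elimNat (λ (l : Nat) → Nat) 1 (λ (n : Nat) → λ (v : Nat) → succ v) φ) 1)
  ~> succ (elimNat (λ (φ : Nat) → Nat) 1 (λ (l : Nat) → λ (n : Nat) → succ n) 1)
  ~> succ ((λ (φ : Nat) → λ (l : Nat) → succ l) 0 (elimNat (λ (n : Nat) → Nat) 1 (λ (v : Nat) → λ (ε : Nat) → succ ε) 0))
  ~> succ ((λ (φ : Nat) → succ φ) (elimNat (λ (l : Nat) → Nat) 1 (λ (n : Nat) → λ (v : Nat) → succ v) 0))
  ~> succ (succ (elimNat (λ (φ : Nat) → Nat) 1 (λ (l : Nat) → λ (n : Nat) → succ n) 0))
  ~> 3
the term's type:
  Nat


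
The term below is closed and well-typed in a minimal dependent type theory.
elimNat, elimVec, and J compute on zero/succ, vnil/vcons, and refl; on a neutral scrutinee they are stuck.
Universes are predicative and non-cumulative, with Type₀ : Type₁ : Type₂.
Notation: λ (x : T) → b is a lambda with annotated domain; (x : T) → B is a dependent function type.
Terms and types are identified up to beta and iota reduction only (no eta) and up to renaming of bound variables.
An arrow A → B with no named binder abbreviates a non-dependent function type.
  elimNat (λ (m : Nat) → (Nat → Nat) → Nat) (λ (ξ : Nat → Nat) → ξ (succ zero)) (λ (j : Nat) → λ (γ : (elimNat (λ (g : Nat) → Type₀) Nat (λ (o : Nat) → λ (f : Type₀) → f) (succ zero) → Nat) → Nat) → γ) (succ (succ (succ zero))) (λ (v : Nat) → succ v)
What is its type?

type:
  Nat


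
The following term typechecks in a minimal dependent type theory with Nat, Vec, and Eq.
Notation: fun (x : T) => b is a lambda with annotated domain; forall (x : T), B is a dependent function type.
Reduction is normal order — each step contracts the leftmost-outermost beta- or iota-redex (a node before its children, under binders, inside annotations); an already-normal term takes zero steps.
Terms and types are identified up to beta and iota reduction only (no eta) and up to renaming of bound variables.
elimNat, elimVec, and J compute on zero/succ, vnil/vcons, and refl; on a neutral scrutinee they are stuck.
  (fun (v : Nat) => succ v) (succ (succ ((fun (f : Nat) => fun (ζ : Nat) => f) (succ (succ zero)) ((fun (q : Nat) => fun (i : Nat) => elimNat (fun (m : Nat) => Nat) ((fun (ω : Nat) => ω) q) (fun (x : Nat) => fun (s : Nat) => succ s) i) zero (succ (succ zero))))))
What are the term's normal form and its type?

normal form:
  succ (succ (succ (succ (succ zero))))
the term's type:
  Nat
observation: 3 normal-order steps separate the term from its normal form.


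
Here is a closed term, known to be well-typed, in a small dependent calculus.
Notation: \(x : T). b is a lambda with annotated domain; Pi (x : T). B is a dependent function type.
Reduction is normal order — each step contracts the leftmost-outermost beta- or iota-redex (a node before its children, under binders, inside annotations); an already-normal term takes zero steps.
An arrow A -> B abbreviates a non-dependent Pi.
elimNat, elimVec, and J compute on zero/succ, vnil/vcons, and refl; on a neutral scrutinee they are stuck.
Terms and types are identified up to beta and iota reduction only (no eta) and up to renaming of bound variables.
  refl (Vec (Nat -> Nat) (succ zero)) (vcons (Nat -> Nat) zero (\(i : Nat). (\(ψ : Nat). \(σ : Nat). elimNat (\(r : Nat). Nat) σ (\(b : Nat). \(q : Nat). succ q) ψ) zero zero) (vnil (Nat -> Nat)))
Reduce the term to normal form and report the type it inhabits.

normal form:
  refl (Vec (Nat -> Nat) (succ zero)) (vcons (Nat -> Nat) zero (\(i : Nat). zero) (vnil (Nat -> Nat)))
type:
  Eq (Vec (Nat -> Nat) (succ zero)) (vcons (Nat -> Nat) zero (\(i : Nat). zero) (vnil (Nat -> Nat))) (vcons (Nat -> Nat) zero (\(ψ : Nat). zero) (vnil (Nat -> Nat)))


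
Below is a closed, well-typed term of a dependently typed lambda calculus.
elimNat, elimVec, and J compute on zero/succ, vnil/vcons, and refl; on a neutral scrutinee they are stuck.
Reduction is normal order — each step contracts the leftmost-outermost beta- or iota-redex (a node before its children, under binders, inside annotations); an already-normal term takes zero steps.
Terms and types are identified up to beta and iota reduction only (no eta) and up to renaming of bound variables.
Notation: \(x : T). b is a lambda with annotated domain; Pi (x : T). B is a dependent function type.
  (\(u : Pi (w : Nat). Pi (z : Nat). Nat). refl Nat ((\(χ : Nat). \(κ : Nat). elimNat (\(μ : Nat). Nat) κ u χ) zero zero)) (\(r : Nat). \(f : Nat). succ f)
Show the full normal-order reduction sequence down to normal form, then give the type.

reduction (normal order):
  (\(u : Pi (w : Nat). Pi (z : Nat). Nat). refl Nat ((\(χ : Nat). \(κ : Nat). elimNat (\(μ : Nat). Nat) κ u χ) zero zero)) (\(r : Nat). \(f : Nat). succ f)
  ~> refl Nat ((\(u : Nat). \(w : Nat). elimNat (\(z : Nat). Nat) w (\(χ : Nat). \(κ : Nat). succ κ) u) zero zero)
  ~> refl Nat ((\(u : Nat). elimNat (\(w : Nat). Nat) u (\(z : Nat). \(χ : Nat). succ χ) zero) zero)
  ~> refl Nat (elimNat (\(u : Nat). Nat) zero (\(w : Nat). \(z : Nat). succ z) zero)
  ~> refl Nat zero
inferred type:
  Eq Nat zero zero


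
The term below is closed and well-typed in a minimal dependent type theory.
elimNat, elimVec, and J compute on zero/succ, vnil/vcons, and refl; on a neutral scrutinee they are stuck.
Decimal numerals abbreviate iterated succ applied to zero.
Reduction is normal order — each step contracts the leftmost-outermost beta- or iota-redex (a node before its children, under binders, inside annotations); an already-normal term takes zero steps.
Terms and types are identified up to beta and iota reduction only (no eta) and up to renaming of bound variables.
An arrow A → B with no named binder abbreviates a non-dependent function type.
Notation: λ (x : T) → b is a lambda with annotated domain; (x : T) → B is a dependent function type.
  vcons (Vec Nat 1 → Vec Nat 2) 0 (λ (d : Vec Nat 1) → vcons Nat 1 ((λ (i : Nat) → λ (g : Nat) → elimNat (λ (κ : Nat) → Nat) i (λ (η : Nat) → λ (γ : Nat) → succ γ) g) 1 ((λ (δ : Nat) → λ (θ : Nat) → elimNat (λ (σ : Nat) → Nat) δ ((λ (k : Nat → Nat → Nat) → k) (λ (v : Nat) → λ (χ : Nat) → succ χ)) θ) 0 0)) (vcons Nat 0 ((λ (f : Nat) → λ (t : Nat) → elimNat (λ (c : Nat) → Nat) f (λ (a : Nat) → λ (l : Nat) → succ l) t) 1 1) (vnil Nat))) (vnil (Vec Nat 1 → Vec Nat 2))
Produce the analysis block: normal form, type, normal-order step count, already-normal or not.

normal form:
  vcons (Vec Nat 1 → Vec Nat 2) 0 (λ (d : Vec Nat 1) → vcons Nat 1 1 (vcons Nat 0 2 (vnil Nat))) (vnil (Vec Nat 1 → Vec Nat 2))
type:
  Vec (Vec Nat 1 → Vec Nat 2) 1
steps to reach normal form (normal order): 12
term was already normal: no
first redex: a beta-redex


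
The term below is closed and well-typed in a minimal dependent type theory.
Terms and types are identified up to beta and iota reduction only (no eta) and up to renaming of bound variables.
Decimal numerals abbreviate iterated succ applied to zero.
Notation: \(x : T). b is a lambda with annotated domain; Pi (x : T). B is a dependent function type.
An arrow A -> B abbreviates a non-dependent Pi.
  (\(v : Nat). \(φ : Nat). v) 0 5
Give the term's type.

inferred type:
  Nat


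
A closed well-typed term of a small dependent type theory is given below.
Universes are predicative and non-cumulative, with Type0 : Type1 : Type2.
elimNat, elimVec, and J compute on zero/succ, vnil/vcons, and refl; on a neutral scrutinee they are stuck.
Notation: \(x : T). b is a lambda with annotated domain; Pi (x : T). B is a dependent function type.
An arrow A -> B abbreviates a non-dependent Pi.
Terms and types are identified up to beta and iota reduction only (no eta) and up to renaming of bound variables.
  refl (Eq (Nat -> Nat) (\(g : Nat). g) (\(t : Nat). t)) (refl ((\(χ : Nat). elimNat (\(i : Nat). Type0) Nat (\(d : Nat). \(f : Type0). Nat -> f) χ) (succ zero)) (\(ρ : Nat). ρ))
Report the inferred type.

the term's type:
  Eq (Eq (Nat -> Nat) (\(g : Nat). g) (\(t : Nat). t)) (refl (Nat -> Nat) (\(χ : Nat). χ)) (refl (Nat -> Nat) (\(i : Nat). i))


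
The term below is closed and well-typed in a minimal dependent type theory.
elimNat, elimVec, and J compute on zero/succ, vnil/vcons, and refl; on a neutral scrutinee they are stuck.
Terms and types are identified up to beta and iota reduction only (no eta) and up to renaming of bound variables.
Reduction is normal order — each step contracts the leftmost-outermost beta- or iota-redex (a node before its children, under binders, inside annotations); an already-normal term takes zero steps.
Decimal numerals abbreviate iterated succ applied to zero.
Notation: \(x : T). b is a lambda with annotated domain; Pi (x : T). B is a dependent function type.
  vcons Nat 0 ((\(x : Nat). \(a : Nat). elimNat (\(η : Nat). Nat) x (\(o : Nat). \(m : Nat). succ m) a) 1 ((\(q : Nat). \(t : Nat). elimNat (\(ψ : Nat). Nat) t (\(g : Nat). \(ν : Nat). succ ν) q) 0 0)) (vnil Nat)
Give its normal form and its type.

resulting normal form:
  vcons Nat 0 1 (vnil Nat)
inferred type:
  Vec Nat 1
observation: 6 normal-order steps separate the term from its normal form.
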